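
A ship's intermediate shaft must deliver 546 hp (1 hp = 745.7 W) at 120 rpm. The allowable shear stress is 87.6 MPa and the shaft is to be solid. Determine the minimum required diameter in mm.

124 mm

ω = 2π·120/60 = 12.57 rad/s, so T = P/ω = 546×745.7 / 12.57 = 32400 N·m.
For a solid shaft τ_max = 16T/(πd³), so d = (16T/(π τ_allow))^(1/3) = (16·32400/(π·8.76×10^7))^(1/3) = 0.1235 m.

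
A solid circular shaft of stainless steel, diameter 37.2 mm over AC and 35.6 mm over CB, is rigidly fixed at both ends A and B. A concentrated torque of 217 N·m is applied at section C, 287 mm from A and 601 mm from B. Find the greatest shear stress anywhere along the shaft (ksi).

2.22 ksi

Compatibility: T_A·a/J_AC = T_B·b/J_CB with T_A + T_B = T₀.
J_AC = 1.88×10^-7 m⁴, J_CB = 1.58×10^-7 m⁴, so T_A = T₀·(J_AC/a)/((J_AC/a)+(J_CB/b)) = 154.9 N·m, T_B = 62.06 N·m.
τ in each portion: τ_AC = 1.53×10^7 Pa, τ_CB = 7.01×10^6 Pa; maximum is in AC.
τ_max = T_AC·r/J = 154.9·0.0186/1.88×10^-7 = 1.533×10^7 Pa.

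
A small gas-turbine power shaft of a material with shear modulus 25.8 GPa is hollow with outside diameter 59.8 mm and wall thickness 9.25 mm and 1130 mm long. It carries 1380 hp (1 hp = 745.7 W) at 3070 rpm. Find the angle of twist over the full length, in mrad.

ω = 2π·3070/60 = 321.5 rad/s, so T = P/ω = 1380×745.7 / 321.5 = 3201 N·m.
J = π(d_o⁴ − d_i⁴)/32 = π(0.0598⁴ − 0.0413⁴)/32 = 9.698×10^-7 m⁴.
θ = T·L/(G·J) = 3201 × 1.13 / (25.8×10⁹ × 9.698×10^-7) = 0.1446 rad.

145 mrad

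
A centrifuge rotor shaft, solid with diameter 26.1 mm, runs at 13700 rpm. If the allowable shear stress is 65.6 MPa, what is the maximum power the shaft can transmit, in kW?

J = πd⁴/32 = π(0.0261)⁴/32 = 4.556×10^-8 m⁴.
T_max = τ_allow·J/r = 6.56×10^7 × 4.556×10^-8 / 0.0131 = 229.0 N·m.
ω = 2π·13700/60 = 1435 rad/s, so P_max = T_max·ω = 3.286×10^5 W.

329 kW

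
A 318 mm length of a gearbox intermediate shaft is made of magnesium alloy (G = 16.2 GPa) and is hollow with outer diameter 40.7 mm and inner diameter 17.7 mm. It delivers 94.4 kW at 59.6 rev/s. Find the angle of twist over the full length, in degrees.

1.09°

ω = 2π·59.6 = 374.5 rad/s, so T = P/ω = 94.4×10³ / 374.5 = 252.1 N·m.
J = π(d_o⁴ − d_i⁴)/32 = π(0.0407⁴ − 0.0177⁴)/32 = 2.598×10^-7 m⁴.
θ = T·L/(G·J) = 252.1 × 0.318 / (16.2×10⁹ × 2.598×10^-7) = 0.01905 rad.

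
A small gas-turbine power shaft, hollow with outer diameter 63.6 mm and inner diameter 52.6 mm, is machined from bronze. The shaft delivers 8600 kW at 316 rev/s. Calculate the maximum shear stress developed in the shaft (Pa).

1.61e8 Pa

ω = 2π·316 = 1985 rad/s, so T = P/ω = 8600×10³ / 1985 = 4331 N·m.
J = π(d_o⁴ − d_i⁴)/32 = π(0.0636⁴ − 0.0526⁴)/32 = 8.548×10^-7 m⁴.
τ_max = T·r/J = 4331 × 0.0318 / 8.548×10^-7 = 1.611×10^8 Pa.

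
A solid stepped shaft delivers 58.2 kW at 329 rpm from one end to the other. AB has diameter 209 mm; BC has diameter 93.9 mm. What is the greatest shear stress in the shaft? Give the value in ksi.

1.51 ksi

ω = 2π·329/60 = 34.45 rad/s, so T = P/ω = 58.2×10³ / 34.45 = 1689 N·m.
Under the same torque, τ_max = 16T/(πd³) is largest where d is smallest — segment BC (d = 93.9 mm).
τ_max = 16·1689/(π·(0.0939)³) = 1.039×10^7 Pa.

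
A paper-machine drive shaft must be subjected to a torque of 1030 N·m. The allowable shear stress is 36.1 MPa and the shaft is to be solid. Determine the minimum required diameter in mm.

For a solid shaft τ_max = 16T/(πd³), so d = (16T/(π τ_allow))^(1/3) = (16·1030/(π·3.61×10^7))^(1/3) = 0.05257 m.

52.6 mm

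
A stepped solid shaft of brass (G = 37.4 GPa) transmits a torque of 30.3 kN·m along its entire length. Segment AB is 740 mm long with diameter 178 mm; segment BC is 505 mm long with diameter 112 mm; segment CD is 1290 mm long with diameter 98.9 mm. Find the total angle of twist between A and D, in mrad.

144 mrad

J_AB = π(0.178)⁴/32 = 9.86×10^-5 m⁴; J_BC = π(0.112)⁴/32 = 1.54×10^-5 m⁴; J_CD = π(0.0989)⁴/32 = 9.39×10^-6 m⁴.
θ = (T/G)·Σ L_i/J_i = (30300/37.4×10⁹)·(0.740/9.86×10^-5 + 0.505/1.54×10^-5 + 1.29/9.39×10^-6) = 0.1438 rad.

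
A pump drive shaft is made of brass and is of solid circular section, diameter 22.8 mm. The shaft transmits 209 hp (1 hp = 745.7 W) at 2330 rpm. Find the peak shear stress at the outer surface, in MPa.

ω = 2π·2330/60 = 244.0 rad/s, so T = P/ω = 209×745.7 / 244.0 = 638.7 N·m.
J = πd⁴/32 = π(0.0228)⁴/32 = 2.653×10^-8 m⁴.
τ_max = T·r/J = 638.7 × 0.0114 / 2.653×10^-8 = 2.745×10^8 Pa.

274 MPa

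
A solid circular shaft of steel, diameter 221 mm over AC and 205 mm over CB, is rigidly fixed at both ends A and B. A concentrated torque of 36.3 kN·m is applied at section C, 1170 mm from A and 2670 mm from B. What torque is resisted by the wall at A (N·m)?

27400 N·m

Compatibility: T_A·a/J_AC = T_B·b/J_CB with T_A + T_B = T₀.
J_AC = 2.34×10^-4 m⁴, J_CB = 1.73×10^-4 m⁴, so T_A = T₀·(J_AC/a)/((J_AC/a)+(J_CB/b)) = 27410 N·m, T_B = 8892 N·m.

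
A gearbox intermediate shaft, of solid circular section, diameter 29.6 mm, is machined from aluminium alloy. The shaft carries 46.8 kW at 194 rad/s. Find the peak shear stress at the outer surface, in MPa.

47.4 MPa

ω = 194 rad/s, so T = P/ω = 46.8×10³ / 194.0 = 241.2 N·m.
J = πd⁴/32 = π(0.0296)⁴/32 = 7.536×10^-8 m⁴.
τ_max = T·r/J = 241.2 × 0.0148 / 7.536×10^-8 = 4.737×10^7 Pa.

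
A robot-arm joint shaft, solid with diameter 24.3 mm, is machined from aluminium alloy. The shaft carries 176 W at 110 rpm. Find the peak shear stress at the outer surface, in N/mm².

5.42 N/mm²

ω = 2π·110/60 = 11.52 rad/s, so T = P/ω = 176 / 11.52 = 15.28 N·m.
J = πd⁴/32 = π(0.0243)⁴/32 = 3.423×10^-8 m⁴.
τ_max = T·r/J = 15.28 × 0.0122 / 3.423×10^-8 = 5.423×10^6 Pa.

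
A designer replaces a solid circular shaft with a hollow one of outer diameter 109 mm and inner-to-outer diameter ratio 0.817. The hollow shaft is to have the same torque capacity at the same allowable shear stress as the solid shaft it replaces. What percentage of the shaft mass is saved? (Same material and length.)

50.7 %

Equal τ_max and T ⇒ the solid shaft needs d_s³ = d_o³(1−k⁴), so d_s = 109·(1−0.817⁴)^(1/3) = 89.55 mm.
Area ratio A_h/A_s = d_o²(1−k²)/d_s² = (1−k²)/(1−k⁴)^(2/3) = 0.4927.
Mass saving = 1 − 0.4927 = 50.7 %.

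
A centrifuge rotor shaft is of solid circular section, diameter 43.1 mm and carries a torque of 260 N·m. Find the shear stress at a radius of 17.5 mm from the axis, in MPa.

J = πd⁴/32 = π(0.0431)⁴/32 = 3.388×10^-7 m⁴.
Shear stress varies linearly with radius: τ = T·r/J = 260.0 × 0.0175 / 3.388×10^-7 = 1.343×10^7 Pa.

13.4 MPa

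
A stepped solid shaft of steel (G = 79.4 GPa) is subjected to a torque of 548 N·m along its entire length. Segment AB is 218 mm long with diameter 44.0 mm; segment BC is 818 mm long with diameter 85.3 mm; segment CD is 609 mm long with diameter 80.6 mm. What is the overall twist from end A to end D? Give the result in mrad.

6.19 mrad

J_AB = π(0.0440)⁴/32 = 3.68×10^-7 m⁴; J_BC = π(0.0853)⁴/32 = 5.20×10^-6 m⁴; J_CD = π(0.0806)⁴/32 = 4.14×10^-6 m⁴.
θ = (T/G)·Σ L_i/J_i = (548.0/79.4×10⁹)·(0.218/3.68×10^-7 + 0.818/5.20×10^-6 + 0.609/4.14×10^-6) = 6.190×10^-3 rad.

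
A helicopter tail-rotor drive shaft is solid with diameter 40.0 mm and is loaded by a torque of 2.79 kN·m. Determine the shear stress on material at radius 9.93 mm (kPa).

110000 kPa

J = πd⁴/32 = π(0.0400)⁴/32 = 2.513×10^-7 m⁴.
Shear stress varies linearly with radius: τ = T·r/J = 2790 × 0.00993 / 2.513×10^-7 = 1.102×10^8 Pa.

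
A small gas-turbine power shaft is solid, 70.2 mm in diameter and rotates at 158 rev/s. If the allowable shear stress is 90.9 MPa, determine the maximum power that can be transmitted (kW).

J = πd⁴/32 = π(0.0702)⁴/32 = 2.384×10^-6 m⁴.
T_max = τ_allow·J/r = 9.09×10^7 × 2.384×10^-6 / 0.0351 = 6175 N·m.
ω = 2π·158 = 992.7 rad/s, so P_max = T_max·ω = 6.130×10^6 W.

6130 kW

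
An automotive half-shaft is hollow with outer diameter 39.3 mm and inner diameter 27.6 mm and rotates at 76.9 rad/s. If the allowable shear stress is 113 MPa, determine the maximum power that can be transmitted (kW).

J = π(d_o⁴ − d_i⁴)/32 = π(0.0393⁴ − 0.0276⁴)/32 = 1.772×10^-7 m⁴.
T_max = τ_allow·J/r = 1.13×10^8 × 1.772×10^-7 / 0.0196 = 1019 N·m.
ω = 76.9 rad/s, so P_max = T_max·ω = 7.837×10^4 W.

78.4 kW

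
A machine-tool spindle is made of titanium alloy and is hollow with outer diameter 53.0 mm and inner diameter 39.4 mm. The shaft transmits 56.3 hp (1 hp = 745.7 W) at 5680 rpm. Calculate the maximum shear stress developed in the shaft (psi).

504 psi

ω = 2π·5680/60 = 594.8 rad/s, so T = P/ω = 56.3×745.7 / 594.8 = 70.58 N·m.
J = π(d_o⁴ − d_i⁴)/32 = π(0.0530⁴ − 0.0394⁴)/32 = 5.381×10^-7 m⁴.
τ_max = T·r/J = 70.58 × 0.0265 / 5.381×10^-7 = 3.476×10^6 Pa.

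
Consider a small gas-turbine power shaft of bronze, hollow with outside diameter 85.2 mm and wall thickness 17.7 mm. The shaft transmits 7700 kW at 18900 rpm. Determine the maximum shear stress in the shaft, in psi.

5260 psi

ω = 2π·18900/60 = 1979 rad/s, so T = P/ω = 7700×10³ / 1979 = 3890 N·m.
J = π(d_o⁴ − d_i⁴)/32 = π(0.0852⁴ − 0.0498⁴)/32 = 4.569×10^-6 m⁴.
τ_max = T·r/J = 3890 × 0.0426 / 4.569×10^-6 = 3.627×10^7 Pa.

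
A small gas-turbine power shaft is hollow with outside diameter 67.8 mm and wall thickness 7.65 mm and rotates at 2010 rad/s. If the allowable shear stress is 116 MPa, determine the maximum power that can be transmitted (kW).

9140 kW

J = π(d_o⁴ − d_i⁴)/32 = π(0.0678⁴ − 0.0525⁴)/32 = 1.329×10^-6 m⁴.
T_max = τ_allow·J/r = 1.16×10^8 × 1.329×10^-6 / 0.0339 = 4547 N·m.
ω = 2010 rad/s, so P_max = T_max·ω = 9.139×10^6 W.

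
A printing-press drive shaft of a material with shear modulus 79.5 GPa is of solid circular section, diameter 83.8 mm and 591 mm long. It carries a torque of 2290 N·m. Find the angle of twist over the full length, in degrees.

J = πd⁴/32 = π(0.0838)⁴/32 = 4.841×10^-6 m⁴.
θ = T·L/(G·J) = 2290 × 0.591 / (79.5×10⁹ × 4.841×10^-6) = 3.516×10^-3 rad.

0.201°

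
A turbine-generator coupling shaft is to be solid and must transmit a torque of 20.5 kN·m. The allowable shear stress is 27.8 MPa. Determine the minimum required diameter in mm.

For a solid shaft τ_max = 16T/(πd³), so d = (16T/(π τ_allow))^(1/3) = (16·20500/(π·2.78×10^7))^(1/3) = 0.1554 m.

155 mm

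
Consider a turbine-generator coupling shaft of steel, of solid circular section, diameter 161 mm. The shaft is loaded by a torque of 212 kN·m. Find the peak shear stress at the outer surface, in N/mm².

259 N/mm²

J = πd⁴/32 = π(0.161)⁴/32 = 6.596×10^-5 m⁴.
τ_max = T·r/J = 212000 × 0.0805 / 6.596×10^-5 = 2.587×10^8 Pa.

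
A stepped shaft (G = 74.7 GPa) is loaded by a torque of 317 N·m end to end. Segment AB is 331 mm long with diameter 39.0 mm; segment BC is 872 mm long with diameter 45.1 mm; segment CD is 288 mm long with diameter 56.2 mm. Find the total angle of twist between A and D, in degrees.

0.948°

J_AB = π(0.0390)⁴/32 = 2.27×10^-7 m⁴; J_BC = π(0.0451)⁴/32 = 4.06×10^-7 m⁴; J_CD = π(0.0562)⁴/32 = 9.79×10^-7 m⁴.
θ = (T/G)·Σ L_i/J_i = (317.0/74.7×10⁹)·(0.331/2.27×10^-7 + 0.872/4.06×10^-7 + 0.288/9.79×10^-7) = 0.01654 rad.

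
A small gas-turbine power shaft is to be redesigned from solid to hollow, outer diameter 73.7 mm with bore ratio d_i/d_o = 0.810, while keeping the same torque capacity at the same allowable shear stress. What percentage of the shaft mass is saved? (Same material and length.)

Equal τ_max and T ⇒ the solid shaft needs d_s³ = d_o³(1−k⁴), so d_s = 73.7·(1−0.810⁴)^(1/3) = 61.09 mm.
Area ratio A_h/A_s = d_o²(1−k²)/d_s² = (1−k²)/(1−k⁴)^(2/3) = 0.5005.
Mass saving = 1 − 0.5005 = 49.9 %.

49.9 %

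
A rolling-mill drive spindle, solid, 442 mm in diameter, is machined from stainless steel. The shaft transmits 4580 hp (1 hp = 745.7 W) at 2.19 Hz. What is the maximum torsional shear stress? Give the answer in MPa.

ω = 2π·2.19 = 13.76 rad/s, so T = P/ω = 4580×745.7 / 13.76 = 248200 N·m.
J = πd⁴/32 = π(0.442)⁴/32 = 3.747×10^-3 m⁴.
τ_max = T·r/J = 248200 × 0.221 / 3.747×10^-3 = 1.464×10^7 Pa.

14.6 MPa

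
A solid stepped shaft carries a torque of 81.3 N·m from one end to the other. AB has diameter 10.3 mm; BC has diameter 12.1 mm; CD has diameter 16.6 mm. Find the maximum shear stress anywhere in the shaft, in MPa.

Under the same torque, τ_max = 16T/(πd³) is largest where d is smallest — segment AB (d = 10.3 mm).
τ_max = 16·81.30/(π·(0.0103)³) = 3.789×10^8 Pa.

379 MPa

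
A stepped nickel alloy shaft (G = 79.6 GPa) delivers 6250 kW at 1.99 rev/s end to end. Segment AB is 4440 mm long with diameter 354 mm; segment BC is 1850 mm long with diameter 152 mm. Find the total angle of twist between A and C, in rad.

ω = 2π·1.99 = 12.50 rad/s, so T = P/ω = 6250×10³ / 12.50 = 499900 N·m.
J_AB = π(0.354)⁴/32 = 1.54×10^-3 m⁴; J_BC = π(0.152)⁴/32 = 5.24×10^-5 m⁴.
θ = (T/G)·Σ L_i/J_i = (499900/79.6×10⁹)·(4.44/1.54×10^-3 + 1.85/5.24×10^-5) = 0.2398 rad.

0.240 rad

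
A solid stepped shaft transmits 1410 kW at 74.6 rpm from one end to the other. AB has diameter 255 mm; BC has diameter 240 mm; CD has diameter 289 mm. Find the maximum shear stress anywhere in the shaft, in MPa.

66.5 MPa

ω = 2π·74.6/60 = 7.812 rad/s, so T = P/ω = 1410×10³ / 7.812 = 180500 N·m.
Under the same torque, τ_max = 16T/(πd³) is largest where d is smallest — segment BC (d = 240 mm).
τ_max = 16·180500/(π·(0.240)³) = 6.649×10^7 Pa.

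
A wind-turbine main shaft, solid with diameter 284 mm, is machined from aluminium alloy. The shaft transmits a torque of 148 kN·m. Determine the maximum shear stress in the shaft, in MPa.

32.9 MPa

J = πd⁴/32 = π(0.284)⁴/32 = 6.387×10^-4 m⁴.
τ_max = T·r/J = 148000 × 0.142 / 6.387×10^-4 = 3.291×10^7 Pa.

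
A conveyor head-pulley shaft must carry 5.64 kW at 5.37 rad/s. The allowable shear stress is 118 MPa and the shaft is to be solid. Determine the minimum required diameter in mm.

ω = 5.37 rad/s, so T = P/ω = 5.64×10³ / 5.370 = 1050 N·m.
For a solid shaft τ_max = 16T/(πd³), so d = (16T/(π τ_allow))^(1/3) = (16·1050/(π·1.18×10^8))^(1/3) = 0.03566 m.

35.7 mm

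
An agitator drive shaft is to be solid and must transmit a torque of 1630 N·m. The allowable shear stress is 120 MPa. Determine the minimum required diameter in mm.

41.1 mm

For a solid shaft τ_max = 16T/(πd³), so d = (16T/(π τ_allow))^(1/3) = (16·1630/(π·1.20×10^8))^(1/3) = 0.04105 m.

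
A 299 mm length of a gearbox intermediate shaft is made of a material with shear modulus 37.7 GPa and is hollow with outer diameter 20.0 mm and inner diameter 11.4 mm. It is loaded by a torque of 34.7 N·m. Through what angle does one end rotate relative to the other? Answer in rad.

J = π(d_o⁴ − d_i⁴)/32 = π(0.0200⁴ − 0.0114⁴)/32 = 1.405×10^-8 m⁴.
θ = T·L/(G·J) = 34.70 × 0.299 / (37.7×10⁹ × 1.405×10^-8) = 0.01959 rad.

0.0196 rad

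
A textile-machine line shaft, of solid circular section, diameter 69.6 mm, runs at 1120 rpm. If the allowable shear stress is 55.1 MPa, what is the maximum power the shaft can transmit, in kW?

428 kW

J = πd⁴/32 = π(0.0696)⁴/32 = 2.304×10^-6 m⁴.
T_max = τ_allow·J/r = 5.51×10^7 × 2.304×10^-6 / 0.0348 = 3648 N·m.
ω = 2π·1120/60 = 117.3 rad/s, so P_max = T_max·ω = 4.278×10^5 W.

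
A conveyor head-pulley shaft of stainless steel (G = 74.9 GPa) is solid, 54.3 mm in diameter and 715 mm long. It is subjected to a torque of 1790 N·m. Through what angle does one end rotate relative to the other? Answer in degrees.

1.15°

J = πd⁴/32 = π(0.0543)⁴/32 = 8.535×10^-7 m⁴.
θ = T·L/(G·J) = 1790 × 0.715 / (74.9×10⁹ × 8.535×10^-7) = 0.02002 rad.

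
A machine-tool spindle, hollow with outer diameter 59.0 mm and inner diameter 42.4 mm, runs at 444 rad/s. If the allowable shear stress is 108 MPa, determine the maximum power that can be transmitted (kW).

1420 kW

J = π(d_o⁴ − d_i⁴)/32 = π(0.0590⁴ − 0.0424⁴)/32 = 8.723×10^-7 m⁴.
T_max = τ_allow·J/r = 1.08×10^8 × 8.723×10^-7 / 0.0295 = 3194 N·m.
ω = 444 rad/s, so P_max = T_max·ω = 1.418×10^6 W.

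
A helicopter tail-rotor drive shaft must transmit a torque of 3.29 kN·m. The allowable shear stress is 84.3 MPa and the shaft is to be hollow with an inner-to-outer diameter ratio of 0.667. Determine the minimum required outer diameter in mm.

For a hollow shaft with d_i/d_o = 0.667: τ_max = 16T/(π d_o³ (1−k⁴)), so d_o = [16T/(π τ_allow (1−k⁴))]^(1/3) = [16·3290/(π·8.43×10^7·0.8021)]^(1/3) = 0.06281 m.

62.8 mm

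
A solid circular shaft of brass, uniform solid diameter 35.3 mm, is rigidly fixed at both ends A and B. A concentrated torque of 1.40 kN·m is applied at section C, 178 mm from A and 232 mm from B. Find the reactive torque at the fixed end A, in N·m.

With uniform GJ and both ends fixed, compatibility θ_AC = θ_CB gives T_A·a = T_B·b, together with T_A + T_B = T₀.
T_A = T₀·b/(a+b) = 1400·232/410.0 = 792.2 N·m; T_B = 607.8 N·m.

792 N·m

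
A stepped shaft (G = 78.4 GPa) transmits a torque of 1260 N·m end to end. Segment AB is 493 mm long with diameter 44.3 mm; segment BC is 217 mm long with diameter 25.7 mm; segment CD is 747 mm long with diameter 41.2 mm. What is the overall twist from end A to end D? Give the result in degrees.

8.30°

J_AB = π(0.0443)⁴/32 = 3.78×10^-7 m⁴; J_BC = π(0.0257)⁴/32 = 4.28×10^-8 m⁴; J_CD = π(0.0412)⁴/32 = 2.83×10^-7 m⁴.
θ = (T/G)·Σ L_i/J_i = (1260/78.4×10⁹)·(0.493/3.78×10^-7 + 0.217/4.28×10^-8 + 0.747/2.83×10^-7) = 0.1448 rad.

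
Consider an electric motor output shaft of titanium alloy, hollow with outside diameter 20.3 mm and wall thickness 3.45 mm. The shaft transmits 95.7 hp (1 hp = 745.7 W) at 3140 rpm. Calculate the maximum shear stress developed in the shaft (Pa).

ω = 2π·3140/60 = 328.8 rad/s, so T = P/ω = 95.7×745.7 / 328.8 = 217.0 N·m.
J = π(d_o⁴ − d_i⁴)/32 = π(0.0203⁴ − 0.0134⁴)/32 = 1.351×10^-8 m⁴.
τ_max = T·r/J = 217.0 × 0.0102 / 1.351×10^-8 = 1.631×10^8 Pa.

1.63e8 Pa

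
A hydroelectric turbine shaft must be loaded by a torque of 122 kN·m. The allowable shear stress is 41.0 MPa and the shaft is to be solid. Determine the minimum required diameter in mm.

For a solid shaft τ_max = 16T/(πd³), so d = (16T/(π τ_allow))^(1/3) = (16·122000/(π·4.10×10^7))^(1/3) = 0.2475 m.

247 mm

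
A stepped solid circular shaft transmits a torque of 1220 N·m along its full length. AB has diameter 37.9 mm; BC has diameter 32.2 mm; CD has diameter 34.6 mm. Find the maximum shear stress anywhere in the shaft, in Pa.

1.86e8 Pa

Under the same torque, τ_max = 16T/(πd³) is largest where d is smallest — segment BC (d = 32.2 mm).
τ_max = 16·1220/(π·(0.0322)³) = 1.861×10^8 Pa.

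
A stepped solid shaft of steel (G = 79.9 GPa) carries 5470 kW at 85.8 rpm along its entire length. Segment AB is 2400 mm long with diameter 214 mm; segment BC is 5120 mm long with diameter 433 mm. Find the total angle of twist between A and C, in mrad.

ω = 2π·85.8/60 = 8.985 rad/s, so T = P/ω = 5470×10³ / 8.985 = 608800 N·m.
J_AB = π(0.214)⁴/32 = 2.06×10^-4 m⁴; J_BC = π(0.433)⁴/32 = 3.45×10^-3 m⁴.
θ = (T/G)·Σ L_i/J_i = (608800/79.9×10⁹)·(2.40/2.06×10^-4 + 5.12/3.45×10^-3) = 0.1001 rad.

100 mrad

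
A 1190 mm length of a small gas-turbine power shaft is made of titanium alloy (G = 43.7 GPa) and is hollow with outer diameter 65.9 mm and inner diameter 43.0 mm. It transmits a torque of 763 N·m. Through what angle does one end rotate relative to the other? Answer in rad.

J = π(d_o⁴ − d_i⁴)/32 = π(0.0659⁴ − 0.0430⁴)/32 = 1.516×10^-6 m⁴.
θ = T·L/(G·J) = 763.0 × 1.19 / (43.7×10⁹ × 1.516×10^-6) = 0.01371 rad.

0.0137 rad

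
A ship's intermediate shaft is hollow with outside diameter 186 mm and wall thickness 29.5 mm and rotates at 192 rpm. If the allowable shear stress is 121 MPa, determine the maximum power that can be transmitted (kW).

J = π(d_o⁴ − d_i⁴)/32 = π(0.186⁴ − 0.127⁴)/32 = 9.196×10^-5 m⁴.
T_max = τ_allow·J/r = 1.21×10^8 × 9.196×10^-5 / 0.0930 = 119700 N·m.
ω = 2π·192/60 = 20.11 rad/s, so P_max = T_max·ω = 2.406×10^6 W.

2410 kW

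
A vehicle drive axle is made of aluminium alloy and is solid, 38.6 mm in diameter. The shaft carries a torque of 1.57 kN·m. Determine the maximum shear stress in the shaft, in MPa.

J = πd⁴/32 = π(0.0386)⁴/32 = 2.179×10^-7 m⁴.
τ_max = T·r/J = 1570 × 0.0193 / 2.179×10^-7 = 1.390×10^8 Pa.

139 MPa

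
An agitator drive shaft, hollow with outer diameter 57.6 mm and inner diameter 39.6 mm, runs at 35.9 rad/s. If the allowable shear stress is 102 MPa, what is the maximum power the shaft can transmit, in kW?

J = π(d_o⁴ − d_i⁴)/32 = π(0.0576⁴ − 0.0396⁴)/32 = 8.392×10^-7 m⁴.
T_max = τ_allow·J/r = 1.02×10^8 × 8.392×10^-7 / 0.0288 = 2972 N·m.
ω = 35.9 rad/s, so P_max = T_max·ω = 1.067×10^5 W.

107 kW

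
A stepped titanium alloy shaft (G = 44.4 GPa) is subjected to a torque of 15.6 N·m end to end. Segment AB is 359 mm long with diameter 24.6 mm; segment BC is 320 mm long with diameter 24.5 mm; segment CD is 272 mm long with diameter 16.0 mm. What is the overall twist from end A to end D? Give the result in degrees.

J_AB = π(0.0246)⁴/32 = 3.60×10^-8 m⁴; J_BC = π(0.0245)⁴/32 = 3.54×10^-8 m⁴; J_CD = π(0.0160)⁴/32 = 6.43×10^-9 m⁴.
θ = (T/G)·Σ L_i/J_i = (15.60/44.4×10⁹)·(0.359/3.60×10^-8 + 0.320/3.54×10^-8 + 0.272/6.43×10^-9) = 0.02154 rad.

1.23°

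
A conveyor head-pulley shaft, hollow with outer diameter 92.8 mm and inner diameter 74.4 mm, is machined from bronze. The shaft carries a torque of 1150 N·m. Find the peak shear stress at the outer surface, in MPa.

12.5 MPa

J = π(d_o⁴ − d_i⁴)/32 = π(0.0928⁴ − 0.0744⁴)/32 = 4.273×10^-6 m⁴.
τ_max = T·r/J = 1150 × 0.0464 / 4.273×10^-6 = 1.249×10^7 Pa.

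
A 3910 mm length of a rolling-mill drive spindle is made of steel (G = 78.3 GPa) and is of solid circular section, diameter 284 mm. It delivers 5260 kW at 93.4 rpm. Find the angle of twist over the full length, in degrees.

2.41°

ω = 2π·93.4/60 = 9.781 rad/s, so T = P/ω = 5260×10³ / 9.781 = 537800 N·m.
J = πd⁴/32 = π(0.284)⁴/32 = 6.387×10^-4 m⁴.
θ = T·L/(G·J) = 537800 × 3.91 / (78.3×10⁹ × 6.387×10^-4) = 0.04205 rad.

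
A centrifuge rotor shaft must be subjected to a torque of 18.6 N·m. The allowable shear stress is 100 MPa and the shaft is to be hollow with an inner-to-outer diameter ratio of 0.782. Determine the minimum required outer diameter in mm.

For a hollow shaft with d_i/d_o = 0.782: τ_max = 16T/(π d_o³ (1−k⁴)), so d_o = [16T/(π τ_allow (1−k⁴))]^(1/3) = [16·18.60/(π·1.00×10^8·0.6260)]^(1/3) = 0.01148 m.

11.5 mm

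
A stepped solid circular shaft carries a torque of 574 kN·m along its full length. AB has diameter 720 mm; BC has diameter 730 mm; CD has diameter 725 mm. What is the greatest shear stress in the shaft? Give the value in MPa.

Under the same torque, τ_max = 16T/(πd³) is largest where d is smallest — segment AB (d = 720 mm).
τ_max = 16·574000/(π·(0.720)³) = 7.832×10^6 Pa.

7.83 MPa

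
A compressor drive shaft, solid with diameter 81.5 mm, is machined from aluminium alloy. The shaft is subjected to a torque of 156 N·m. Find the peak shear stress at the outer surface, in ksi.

0.213 ksi

J = πd⁴/32 = π(0.0815)⁴/32 = 4.331×10^-6 m⁴.
τ_max = T·r/J = 156.0 × 0.0408 / 4.331×10^-6 = 1.468×10^6 Pa.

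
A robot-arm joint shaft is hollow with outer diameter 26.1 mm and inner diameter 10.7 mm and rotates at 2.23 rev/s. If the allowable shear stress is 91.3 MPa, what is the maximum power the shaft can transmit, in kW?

J = π(d_o⁴ − d_i⁴)/32 = π(0.0261⁴ − 0.0107⁴)/32 = 4.427×10^-8 m⁴.
T_max = τ_allow·J/r = 9.13×10^7 × 4.427×10^-8 / 0.0131 = 309.7 N·m.
ω = 2π·2.23 = 14.01 rad/s, so P_max = T_max·ω = 4340 W.

4.34 kW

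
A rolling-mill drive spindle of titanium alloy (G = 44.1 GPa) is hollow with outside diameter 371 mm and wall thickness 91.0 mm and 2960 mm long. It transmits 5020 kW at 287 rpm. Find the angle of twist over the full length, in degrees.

ω = 2π·287/60 = 30.05 rad/s, so T = P/ω = 5020×10³ / 30.05 = 167000 N·m.
J = π(d_o⁴ − d_i⁴)/32 = π(0.371⁴ − 0.189⁴)/32 = 1.735×10^-3 m⁴.
θ = T·L/(G·J) = 167000 × 2.96 / (44.1×10⁹ × 1.735×10^-3) = 6.463×10^-3 rad.

0.370°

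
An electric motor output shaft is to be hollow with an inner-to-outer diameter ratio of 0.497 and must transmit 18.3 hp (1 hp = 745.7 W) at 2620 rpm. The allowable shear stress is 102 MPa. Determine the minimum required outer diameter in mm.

ω = 2π·2620/60 = 274.4 rad/s, so T = P/ω = 18.3×745.7 / 274.4 = 49.74 N·m.
For a hollow shaft with d_i/d_o = 0.497: τ_max = 16T/(π d_o³ (1−k⁴)), so d_o = [16T/(π τ_allow (1−k⁴))]^(1/3) = [16·49.74/(π·1.02×10^8·0.9390)]^(1/3) = 0.01383 m.

13.8 mm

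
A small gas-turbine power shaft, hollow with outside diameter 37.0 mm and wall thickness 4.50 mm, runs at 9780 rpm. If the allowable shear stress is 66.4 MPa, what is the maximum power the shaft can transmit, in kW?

J = π(d_o⁴ − d_i⁴)/32 = π(0.0370⁴ − 0.0280⁴)/32 = 1.237×10^-7 m⁴.
T_max = τ_allow·J/r = 6.64×10^7 × 1.237×10^-7 / 0.0185 = 443.8 N·m.
ω = 2π·9780/60 = 1024 rad/s, so P_max = T_max·ω = 4.545×10^5 W.

455 kW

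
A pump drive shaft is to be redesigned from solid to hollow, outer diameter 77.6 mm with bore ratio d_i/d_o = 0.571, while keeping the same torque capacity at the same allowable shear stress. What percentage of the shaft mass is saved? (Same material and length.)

27.4 %

Equal τ_max and T ⇒ the solid shaft needs d_s³ = d_o³(1−k⁴), so d_s = 77.6·(1−0.571⁴)^(1/3) = 74.75 mm.
Area ratio A_h/A_s = d_o²(1−k²)/d_s² = (1−k²)/(1−k⁴)^(2/3) = 0.7264.
Mass saving = 1 − 0.7264 = 27.4 %.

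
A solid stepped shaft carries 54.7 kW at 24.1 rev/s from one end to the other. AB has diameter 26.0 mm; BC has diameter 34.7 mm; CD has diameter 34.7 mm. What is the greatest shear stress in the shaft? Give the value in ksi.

ω = 2π·24.1 = 151.4 rad/s, so T = P/ω = 54.7×10³ / 151.4 = 361.2 N·m.
Under the same torque, τ_max = 16T/(πd³) is largest where d is smallest — segment AB (d = 26.0 mm).
τ_max = 16·361.2/(π·(0.0260)³) = 1.047×10^8 Pa.

15.2 ksi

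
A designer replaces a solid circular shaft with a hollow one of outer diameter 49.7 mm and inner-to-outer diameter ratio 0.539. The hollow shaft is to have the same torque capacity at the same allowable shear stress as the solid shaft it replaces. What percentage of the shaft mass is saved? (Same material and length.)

24.8 %

Equal τ_max and T ⇒ the solid shaft needs d_s³ = d_o³(1−k⁴), so d_s = 49.7·(1−0.539⁴)^(1/3) = 48.26 mm.
Area ratio A_h/A_s = d_o²(1−k²)/d_s² = (1−k²)/(1−k⁴)^(2/3) = 0.7524.
Mass saving = 1 − 0.7524 = 24.8 %.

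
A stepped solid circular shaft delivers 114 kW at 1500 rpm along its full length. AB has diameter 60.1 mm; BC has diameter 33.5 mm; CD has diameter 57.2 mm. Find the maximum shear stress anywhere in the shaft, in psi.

ω = 2π·1500/60 = 157.1 rad/s, so T = P/ω = 114×10³ / 157.1 = 725.7 N·m.
Under the same torque, τ_max = 16T/(πd³) is largest where d is smallest — segment BC (d = 33.5 mm).
τ_max = 16·725.7/(π·(0.0335)³) = 9.832×10^7 Pa.

14300 psi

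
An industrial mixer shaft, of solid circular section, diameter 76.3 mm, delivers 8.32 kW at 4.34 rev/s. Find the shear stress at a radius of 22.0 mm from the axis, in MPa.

ω = 2π·4.34 = 27.27 rad/s, so T = P/ω = 8.32×10³ / 27.27 = 305.1 N·m.
J = πd⁴/32 = π(0.0763)⁴/32 = 3.327×10^-6 m⁴.
Shear stress varies linearly with radius: τ = T·r/J = 305.1 × 0.0220 / 3.327×10^-6 = 2.017×10^6 Pa.

2.02 MPa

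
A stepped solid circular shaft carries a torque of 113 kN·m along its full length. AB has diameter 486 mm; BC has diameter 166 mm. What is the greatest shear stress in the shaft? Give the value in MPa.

126 MPa

Under the same torque, τ_max = 16T/(πd³) is largest where d is smallest — segment BC (d = 166 mm).
τ_max = 16·113000/(π·(0.166)³) = 1.258×10^8 Pa.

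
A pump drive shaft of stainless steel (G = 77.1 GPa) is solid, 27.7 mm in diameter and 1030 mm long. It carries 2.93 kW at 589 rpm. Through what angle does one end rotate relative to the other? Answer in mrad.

ω = 2π·589/60 = 61.68 rad/s, so T = P/ω = 2.93×10³ / 61.68 = 47.50 N·m.
J = πd⁴/32 = π(0.0277)⁴/32 = 5.780×10^-8 m⁴.
θ = T·L/(G·J) = 47.50 × 1.03 / (77.1×10⁹ × 5.780×10^-8) = 0.01098 rad.

11.0 mrad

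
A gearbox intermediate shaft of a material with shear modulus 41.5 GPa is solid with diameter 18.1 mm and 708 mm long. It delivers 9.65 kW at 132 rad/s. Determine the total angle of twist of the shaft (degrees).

6.78°

ω = 132 rad/s, so T = P/ω = 9.65×10³ / 132.0 = 73.11 N·m.
J = πd⁴/32 = π(0.0181)⁴/32 = 1.054×10^-8 m⁴.
θ = T·L/(G·J) = 73.11 × 0.708 / (41.5×10⁹ × 1.054×10^-8) = 0.1184 rad.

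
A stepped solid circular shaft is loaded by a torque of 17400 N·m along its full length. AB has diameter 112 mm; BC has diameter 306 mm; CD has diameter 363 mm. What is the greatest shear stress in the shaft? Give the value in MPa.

Under the same torque, τ_max = 16T/(πd³) is largest where d is smallest — segment AB (d = 112 mm).
τ_max = 16·17400/(π·(0.112)³) = 6.308×10^7 Pa.

63.1 MPa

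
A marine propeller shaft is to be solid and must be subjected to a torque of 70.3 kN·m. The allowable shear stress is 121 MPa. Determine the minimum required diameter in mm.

144 mm

For a solid shaft τ_max = 16T/(πd³), so d = (16T/(π τ_allow))^(1/3) = (16·70300/(π·1.21×10^8))^(1/3) = 0.1436 m.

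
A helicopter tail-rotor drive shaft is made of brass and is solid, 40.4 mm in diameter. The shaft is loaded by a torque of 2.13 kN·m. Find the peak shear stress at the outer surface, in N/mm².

J = πd⁴/32 = π(0.0404)⁴/32 = 2.615×10^-7 m⁴.
τ_max = T·r/J = 2130 × 0.0202 / 2.615×10^-7 = 1.645×10^8 Pa.

165 N/mm²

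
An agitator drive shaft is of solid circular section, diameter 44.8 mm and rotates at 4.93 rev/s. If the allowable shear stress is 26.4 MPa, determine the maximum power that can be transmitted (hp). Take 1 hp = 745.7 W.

J = πd⁴/32 = π(0.0448)⁴/32 = 3.955×10^-7 m⁴.
T_max = τ_allow·J/r = 2.64×10^7 × 3.955×10^-7 / 0.0224 = 466.1 N·m.
ω = 2π·4.93 = 30.98 rad/s, so P_max = T_max·ω = 1.444×10^4 W.

19.4 hp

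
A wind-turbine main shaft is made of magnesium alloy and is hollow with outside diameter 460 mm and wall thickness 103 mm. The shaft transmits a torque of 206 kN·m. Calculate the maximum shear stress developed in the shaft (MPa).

J = π(d_o⁴ − d_i⁴)/32 = π(0.460⁴ − 0.254⁴)/32 = 3.987×10^-3 m⁴.
τ_max = T·r/J = 206000 × 0.230 / 3.987×10^-3 = 1.188×10^7 Pa.

11.9 MPa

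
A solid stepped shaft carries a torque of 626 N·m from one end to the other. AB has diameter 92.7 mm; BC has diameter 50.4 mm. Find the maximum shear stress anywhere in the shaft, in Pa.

Under the same torque, τ_max = 16T/(πd³) is largest where d is smallest — segment BC (d = 50.4 mm).
τ_max = 16·626.0/(π·(0.0504)³) = 2.490×10^7 Pa.

2.49e7 Pa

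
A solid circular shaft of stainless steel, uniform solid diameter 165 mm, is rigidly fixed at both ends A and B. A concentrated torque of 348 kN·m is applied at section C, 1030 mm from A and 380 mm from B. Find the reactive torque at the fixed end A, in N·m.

93800 N·m

With uniform GJ and both ends fixed, compatibility θ_AC = θ_CB gives T_A·a = T_B·b, together with T_A + T_B = T₀.
T_A = T₀·b/(a+b) = 348000·380/1410 = 93790 N·m; T_B = 254200 N·m.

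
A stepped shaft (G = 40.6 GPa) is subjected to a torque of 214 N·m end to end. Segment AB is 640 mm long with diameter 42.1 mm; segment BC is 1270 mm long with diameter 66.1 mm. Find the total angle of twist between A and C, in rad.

0.0145 rad

J_AB = π(0.0421)⁴/32 = 3.08×10^-7 m⁴; J_BC = π(0.0661)⁴/32 = 1.87×10^-6 m⁴.
θ = (T/G)·Σ L_i/J_i = (214.0/40.6×10⁹)·(0.640/3.08×10^-7 + 1.27/1.87×10^-6) = 0.01451 rad.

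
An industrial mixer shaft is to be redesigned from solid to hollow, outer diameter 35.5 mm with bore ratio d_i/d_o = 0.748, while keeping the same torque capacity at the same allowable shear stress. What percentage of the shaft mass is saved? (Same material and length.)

43.4 %

Equal τ_max and T ⇒ the solid shaft needs d_s³ = d_o³(1−k⁴), so d_s = 35.5·(1−0.748⁴)^(1/3) = 31.32 mm.
Area ratio A_h/A_s = d_o²(1−k²)/d_s² = (1−k²)/(1−k⁴)^(2/3) = 0.5658.
Mass saving = 1 − 0.5658 = 43.4 %.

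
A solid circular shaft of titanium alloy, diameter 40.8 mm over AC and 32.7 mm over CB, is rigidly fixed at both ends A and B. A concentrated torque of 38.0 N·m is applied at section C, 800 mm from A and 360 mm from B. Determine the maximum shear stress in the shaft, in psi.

384 psi

Compatibility: T_A·a/J_AC = T_B·b/J_CB with T_A + T_B = T₀.
J_AC = 2.72×10^-7 m⁴, J_CB = 1.12×10^-7 m⁴, so T_A = T₀·(J_AC/a)/((J_AC/a)+(J_CB/b)) = 19.82 N·m, T_B = 18.18 N·m.
τ in each portion: τ_AC = 1.49×10^6 Pa, τ_CB = 2.65×10^6 Pa; maximum is in CB.
τ_max = T_CB·r/J = 18.18·0.0163/1.12×10^-7 = 2.648×10^6 Pa.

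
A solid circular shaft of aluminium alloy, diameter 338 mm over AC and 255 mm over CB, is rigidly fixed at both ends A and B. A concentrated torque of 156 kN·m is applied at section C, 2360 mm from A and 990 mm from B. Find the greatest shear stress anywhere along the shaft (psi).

Compatibility: T_A·a/J_AC = T_B·b/J_CB with T_A + T_B = T₀.
J_AC = 1.28×10^-3 m⁴, J_CB = 4.15×10^-4 m⁴, so T_A = T₀·(J_AC/a)/((J_AC/a)+(J_CB/b)) = 88020 N·m, T_B = 67980 N·m.
τ in each portion: τ_AC = 1.16×10^7 Pa, τ_CB = 2.09×10^7 Pa; maximum is in CB.
τ_max = T_CB·r/J = 67980·0.128/4.15×10^-4 = 2.088×10^7 Pa.

3030 psi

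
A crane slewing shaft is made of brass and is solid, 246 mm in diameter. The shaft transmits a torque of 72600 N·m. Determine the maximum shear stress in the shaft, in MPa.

J = πd⁴/32 = π(0.246)⁴/32 = 3.595×10^-4 m⁴.
τ_max = T·r/J = 72600 × 0.123 / 3.595×10^-4 = 2.484×10^7 Pa.

24.8 MPa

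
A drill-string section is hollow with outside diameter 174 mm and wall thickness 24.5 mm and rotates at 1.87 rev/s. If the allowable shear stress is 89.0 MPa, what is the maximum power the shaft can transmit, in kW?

794 kW

J = π(d_o⁴ − d_i⁴)/32 = π(0.174⁴ − 0.125⁴)/32 = 6.602×10^-5 m⁴.
T_max = τ_allow·J/r = 8.90×10^7 × 6.602×10^-5 / 0.0870 = 67540 N·m.
ω = 2π·1.87 = 11.75 rad/s, so P_max = T_max·ω = 7.936×10^5 W.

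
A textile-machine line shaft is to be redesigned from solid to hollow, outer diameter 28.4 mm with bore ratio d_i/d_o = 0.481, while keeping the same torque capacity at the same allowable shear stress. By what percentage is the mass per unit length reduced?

20.3 %

Equal τ_max and T ⇒ the solid shaft needs d_s³ = d_o³(1−k⁴), so d_s = 28.4·(1−0.481⁴)^(1/3) = 27.88 mm.
Area ratio A_h/A_s = d_o²(1−k²)/d_s² = (1−k²)/(1−k⁴)^(2/3) = 0.7974.
Mass saving = 1 − 0.7974 = 20.3 %.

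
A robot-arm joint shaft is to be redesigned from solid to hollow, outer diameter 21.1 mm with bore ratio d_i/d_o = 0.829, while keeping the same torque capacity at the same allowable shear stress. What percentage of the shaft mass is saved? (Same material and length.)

52.1 %

Equal τ_max and T ⇒ the solid shaft needs d_s³ = d_o³(1−k⁴), so d_s = 21.1·(1−0.829⁴)^(1/3) = 17.05 mm.
Area ratio A_h/A_s = d_o²(1−k²)/d_s² = (1−k²)/(1−k⁴)^(2/3) = 0.4789.
Mass saving = 1 − 0.4789 = 52.1 %.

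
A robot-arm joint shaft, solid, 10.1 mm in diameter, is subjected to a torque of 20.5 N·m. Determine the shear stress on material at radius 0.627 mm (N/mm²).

12.6 N/mm²

J = πd⁴/32 = π(0.0101)⁴/32 = 1.022×10^-9 m⁴.
Shear stress varies linearly with radius: τ = T·r/J = 20.50 × 6.27e-4 / 1.022×10^-9 = 1.258×10^7 Pa.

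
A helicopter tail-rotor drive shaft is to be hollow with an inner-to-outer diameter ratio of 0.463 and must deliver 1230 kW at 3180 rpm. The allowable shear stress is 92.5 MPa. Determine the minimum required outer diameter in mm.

59.7 mm

ω = 2π·3180/60 = 333.0 rad/s, so T = P/ω = 1230×10³ / 333.0 = 3694 N·m.
For a hollow shaft with d_i/d_o = 0.463: τ_max = 16T/(π d_o³ (1−k⁴)), so d_o = [16T/(π τ_allow (1−k⁴))]^(1/3) = [16·3694/(π·9.25×10^7·0.9540)]^(1/3) = 0.05974 m.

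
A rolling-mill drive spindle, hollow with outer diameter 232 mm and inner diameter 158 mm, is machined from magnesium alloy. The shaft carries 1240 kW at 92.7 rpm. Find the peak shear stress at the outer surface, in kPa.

ω = 2π·92.7/60 = 9.708 rad/s, so T = P/ω = 1240×10³ / 9.708 = 127700 N·m.
J = π(d_o⁴ − d_i⁴)/32 = π(0.232⁴ − 0.158⁴)/32 = 2.232×10^-4 m⁴.
τ_max = T·r/J = 127700 × 0.116 / 2.232×10^-4 = 6.638×10^7 Pa.

66400 kPa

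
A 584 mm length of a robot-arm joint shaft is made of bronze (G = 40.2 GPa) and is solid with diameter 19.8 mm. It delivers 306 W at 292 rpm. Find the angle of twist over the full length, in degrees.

0.552°

ω = 2π·292/60 = 30.58 rad/s, so T = P/ω = 306 / 30.58 = 10.01 N·m.
J = πd⁴/32 = π(0.0198)⁴/32 = 1.509×10^-8 m⁴.
θ = T·L/(G·J) = 10.01 × 0.584 / (40.2×10⁹ × 1.509×10^-8) = 9.635×10^-3 rad.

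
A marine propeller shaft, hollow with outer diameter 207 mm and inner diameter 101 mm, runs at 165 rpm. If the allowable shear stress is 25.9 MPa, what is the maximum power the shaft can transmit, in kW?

735 kW

J = π(d_o⁴ − d_i⁴)/32 = π(0.207⁴ − 0.101⁴)/32 = 1.700×10^-4 m⁴.
T_max = τ_allow·J/r = 2.59×10^7 × 1.700×10^-4 / 0.103 = 42550 N·m.
ω = 2π·165/60 = 17.28 rad/s, so P_max = T_max·ω = 7.352×10^5 W.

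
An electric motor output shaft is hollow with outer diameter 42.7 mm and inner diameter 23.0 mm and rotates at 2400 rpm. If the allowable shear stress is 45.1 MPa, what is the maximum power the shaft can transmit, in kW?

J = π(d_o⁴ − d_i⁴)/32 = π(0.0427⁴ − 0.0230⁴)/32 = 2.989×10^-7 m⁴.
T_max = τ_allow·J/r = 4.51×10^7 × 2.989×10^-7 / 0.0214 = 631.4 N·m.
ω = 2π·2400/60 = 251.3 rad/s, so P_max = T_max·ω = 1.587×10^5 W.

159 kW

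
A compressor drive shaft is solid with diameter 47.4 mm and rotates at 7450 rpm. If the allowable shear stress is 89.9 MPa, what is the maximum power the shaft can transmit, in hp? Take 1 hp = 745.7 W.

J = πd⁴/32 = π(0.0474)⁴/32 = 4.956×10^-7 m⁴.
T_max = τ_allow·J/r = 8.99×10^7 × 4.956×10^-7 / 0.0237 = 1880 N·m.
ω = 2π·7450/60 = 780.2 rad/s, so P_max = T_max·ω = 1.467×10^6 W.

1970 hp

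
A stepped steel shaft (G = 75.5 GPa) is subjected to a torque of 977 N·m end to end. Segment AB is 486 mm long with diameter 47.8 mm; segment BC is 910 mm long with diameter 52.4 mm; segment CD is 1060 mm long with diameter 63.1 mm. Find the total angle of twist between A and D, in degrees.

J_AB = π(0.0478)⁴/32 = 5.13×10^-7 m⁴; J_BC = π(0.0524)⁴/32 = 7.40×10^-7 m⁴; J_CD = π(0.0631)⁴/32 = 1.56×10^-6 m⁴.
θ = (T/G)·Σ L_i/J_i = (977.0/75.5×10⁹)·(0.486/5.13×10^-7 + 0.910/7.40×10^-7 + 1.06/1.56×10^-6) = 0.03699 rad.

2.12°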